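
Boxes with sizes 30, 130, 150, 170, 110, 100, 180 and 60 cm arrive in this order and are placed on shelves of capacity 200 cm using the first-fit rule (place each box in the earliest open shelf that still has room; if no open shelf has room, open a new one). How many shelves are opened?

  30 → shelf 1 (new)  [load 30/200]
  130 → shelf 1  [load 160/200]
  150 → shelf 2 (new)  [load 150/200]
  170 → shelf 3 (new)  [load 170/200]
  110 → shelf 4 (new)  [load 110/200]
  100 → shelf 5 (new)  [load 100/200]
  180 → shelf 6 (new)  [load 180/200]
  60 → shelf 4  [load 170/200]
6 shelves opened.

6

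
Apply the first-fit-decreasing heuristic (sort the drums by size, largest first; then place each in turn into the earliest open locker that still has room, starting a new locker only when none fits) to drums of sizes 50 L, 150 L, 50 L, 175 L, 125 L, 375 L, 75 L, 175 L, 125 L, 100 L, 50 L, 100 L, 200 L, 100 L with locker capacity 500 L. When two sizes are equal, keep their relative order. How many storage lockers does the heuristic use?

Sorted descending: 375, 200, 175, 175, 150, 125, 125, 100, 100, 100, 75, 50, 50, 50.
  375 → locker 1 (new)  [load 375/500]
  200 → locker 2 (new)  [load 200/500]
  175 → locker 2  [load 375/500]
  175 → locker 3 (new)  [load 175/500]
  150 → locker 3  [load 325/500]
  125 → locker 1  [load 500/500]
  125 → locker 2  [load 500/500]
  100 → locker 3  [load 425/500]
  100 → locker 4 (new)  [load 100/500]
  100 → locker 4  [load 200/500]
  75 → locker 3  [load 500/500]
  50 → locker 4  [load 250/500]
  50 → locker 4  [load 300/500]
  50 → locker 4  [load 350/500]
4 storage lockers opened.

4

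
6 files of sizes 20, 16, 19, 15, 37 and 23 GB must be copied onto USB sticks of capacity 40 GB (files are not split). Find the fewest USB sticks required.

4

Total = 37 + 23 + 20 + 19 + 16 + 15 = 130 GB.
Lower bound: ⌈130/40⌉ = 4 USB sticks.
A packing using 4 USB sticks:
  USB stick 1: 37 = 37
  USB stick 2: 23 + 16 = 39
  USB stick 3: 20 + 19 = 39
  USB stick 4: 15 = 15
This matches the lower bound, so 4 is optimal.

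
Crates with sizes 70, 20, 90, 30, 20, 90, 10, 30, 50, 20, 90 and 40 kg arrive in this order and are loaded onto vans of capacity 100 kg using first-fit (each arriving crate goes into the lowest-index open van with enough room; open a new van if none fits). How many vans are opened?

  70 → van 1 (new)  [load 70/100]
  20 → van 1  [load 90/100]
  90 → van 2 (new)  [load 90/100]
  30 → van 3 (new)  [load 30/100]
  20 → van 3  [load 50/100]
  90 → van 4 (new)  [load 90/100]
  10 → van 1  [load 100/100]
  30 → van 3  [load 80/100]
  50 → van 5 (new)  [load 50/100]
  20 → van 3  [load 100/100]
  90 → van 6 (new)  [load 90/100]
  40 → van 5  [load 90/100]
6 vans opened.

6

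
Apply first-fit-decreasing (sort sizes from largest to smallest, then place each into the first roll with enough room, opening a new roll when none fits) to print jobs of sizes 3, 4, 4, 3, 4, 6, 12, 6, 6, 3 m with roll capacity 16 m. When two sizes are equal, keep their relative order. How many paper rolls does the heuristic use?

Sorted descending: 12, 6, 6, 6, 4, 4, 4, 3, 3, 3.
  12 → roll 1 (new)  [load 12/16]
  6 → roll 2 (new)  [load 6/16]
  6 → roll 2  [load 12/16]
  6 → roll 3 (new)  [load 6/16]
  4 → roll 1  [load 16/16]
  4 → roll 2  [load 16/16]
  4 → roll 3  [load 10/16]
  3 → roll 3  [load 13/16]
  3 → roll 3  [load 16/16]
  3 → roll 4 (new)  [load 3/16]
4 paper rolls opened.

4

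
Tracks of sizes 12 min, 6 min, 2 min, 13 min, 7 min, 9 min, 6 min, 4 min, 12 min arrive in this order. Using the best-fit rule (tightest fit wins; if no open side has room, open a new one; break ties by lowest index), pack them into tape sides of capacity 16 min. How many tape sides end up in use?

5

  12 → side 1 (new)  [load 12/16]
  6 → side 2 (new)  [load 6/16]
  2 → side 1  [load 14/16]
  13 → side 3 (new)  [load 13/16]
  7 → side 2  [load 13/16]
  9 → side 4 (new)  [load 9/16]
  6 → side 4  [load 15/16]
  4 → side 5 (new)  [load 4/16]
  12 → side 5  [load 16/16]
5 tape sides opened.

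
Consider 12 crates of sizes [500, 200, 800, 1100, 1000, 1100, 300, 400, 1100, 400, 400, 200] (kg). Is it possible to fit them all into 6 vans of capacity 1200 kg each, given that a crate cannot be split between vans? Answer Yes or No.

No

Total = 7500 kg; ⌈7500/1200⌉ = 7.
At least 7 vans are required, but only 6 are allowed.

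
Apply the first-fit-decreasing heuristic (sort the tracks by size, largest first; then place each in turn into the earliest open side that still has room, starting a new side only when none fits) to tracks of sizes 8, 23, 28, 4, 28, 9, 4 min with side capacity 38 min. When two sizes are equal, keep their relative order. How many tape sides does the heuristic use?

3

Sorted descending: 28, 28, 23, 9, 8, 4, 4.
  28 → side 1 (new)  [load 28/38]
  28 → side 2 (new)  [load 28/38]
  23 → side 3 (new)  [load 23/38]
  9 → side 1  [load 37/38]
  8 → side 2  [load 36/38]
  4 → side 3  [load 27/38]
  4 → side 3  [load 31/38]
3 tape sides opened.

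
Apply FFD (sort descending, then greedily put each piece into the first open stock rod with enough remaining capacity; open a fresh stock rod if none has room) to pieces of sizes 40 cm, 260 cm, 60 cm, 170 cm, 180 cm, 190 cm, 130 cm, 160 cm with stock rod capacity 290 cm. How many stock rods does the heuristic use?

5

Sorted descending: 260, 190, 180, 170, 160, 130, 60, 40.
  260 → stock rod 1 (new)  [load 260/290]
  190 → stock rod 2 (new)  [load 190/290]
  180 → stock rod 3 (new)  [load 180/290]
  170 → stock rod 4 (new)  [load 170/290]
  160 → stock rod 5 (new)  [load 160/290]
  130 → stock rod 5  [load 290/290]
  60 → stock rod 2  [load 250/290]
  40 → stock rod 2  [load 290/290]
5 stock rods opened.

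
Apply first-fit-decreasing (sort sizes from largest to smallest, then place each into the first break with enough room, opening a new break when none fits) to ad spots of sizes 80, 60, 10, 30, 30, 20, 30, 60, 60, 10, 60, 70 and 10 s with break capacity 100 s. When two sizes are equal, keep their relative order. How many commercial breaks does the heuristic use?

6

Sorted descending: 80, 70, 60, 60, 60, 60, 30, 30, 30, 20, 10, 10, 10.
  80 → break 1 (new)  [load 80/100]
  70 → break 2 (new)  [load 70/100]
  60 → break 3 (new)  [load 60/100]
  60 → break 4 (new)  [load 60/100]
  60 → break 5 (new)  [load 60/100]
  60 → break 6 (new)  [load 60/100]
  30 → break 2  [load 100/100]
  30 → break 3  [load 90/100]
  30 → break 4  [load 90/100]
  20 → break 1  [load 100/100]
  10 → break 3  [load 100/100]
  10 → break 4  [load 100/100]
  10 → break 5  [load 70/100]
6 commercial breaks opened.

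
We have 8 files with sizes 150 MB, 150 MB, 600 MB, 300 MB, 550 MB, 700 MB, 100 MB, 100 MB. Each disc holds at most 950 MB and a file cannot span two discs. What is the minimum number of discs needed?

3

Total = 700 + 600 + 550 + 300 + 150 + 150 + 100 + 100 = 2650 MB.
Lower bound: ⌈2650/950⌉ = 3 discs.
A packing using 3 discs:
  disc 1: 700 + 150 + 100 = 950
  disc 2: 600 + 300 = 900
  disc 3: 550 + 150 + 100 = 800
This matches the lower bound, so 3 is optimal.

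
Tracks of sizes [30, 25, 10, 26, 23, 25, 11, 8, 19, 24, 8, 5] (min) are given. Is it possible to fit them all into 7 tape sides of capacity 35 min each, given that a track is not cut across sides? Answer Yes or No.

A valid assignment using 7 tape sides:
  side 1: 30 + 5 = 35
  side 2: 26 + 8 = 34
  side 3: 25 + 10 = 35
  side 4: 25 + 8 = 33
  side 5: 24 + 11 = 35
  side 6: 23 = 23
  side 7: 19 = 19
Every load is within 35 min, so 7 tape sides suffice.

Yes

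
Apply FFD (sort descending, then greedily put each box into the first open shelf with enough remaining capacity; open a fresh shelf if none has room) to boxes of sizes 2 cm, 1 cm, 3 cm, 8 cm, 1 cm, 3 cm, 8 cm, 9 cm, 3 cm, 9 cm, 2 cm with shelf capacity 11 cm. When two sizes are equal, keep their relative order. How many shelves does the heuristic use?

Sorted descending: 9, 9, 8, 8, 3, 3, 3, 2, 2, 1, 1.
  9 → shelf 1 (new)  [load 9/11]
  9 → shelf 2 (new)  [load 9/11]
  8 → shelf 3 (new)  [load 8/11]
  8 → shelf 4 (new)  [load 8/11]
  3 → shelf 3  [load 11/11]
  3 → shelf 4  [load 11/11]
  3 → shelf 5 (new)  [load 3/11]
  2 → shelf 1  [load 11/11]
  2 → shelf 2  [load 11/11]
  1 → shelf 5  [load 4/11]
  1 → shelf 5  [load 5/11]
5 shelves opened.

5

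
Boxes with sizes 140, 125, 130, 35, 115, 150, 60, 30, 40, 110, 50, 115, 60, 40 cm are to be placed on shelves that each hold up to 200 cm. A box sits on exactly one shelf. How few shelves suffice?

Total = 150 + 140 + 130 + 125 + 115 + 115 + 110 + 60 + 60 + 50 + 40 + 40 + 35 + 30 = 1200 cm.
Lower bound: ⌈1200/200⌉ = 6 shelves.
Also, 7 boxes each exceed 100 cm, and no two of those can share a shelf, so at least 7 shelves are needed.
A packing using 7 shelves:
  shelf 1: 150 + 50 = 200
  shelf 2: 140 + 60 = 200
  shelf 3: 130 + 60 = 190
  shelf 4: 125 + 40 + 35 = 200
  shelf 5: 115 + 40 + 30 = 185
  shelf 6: 115 = 115
  shelf 7: 110 = 110
This matches the lower bound, so 7 is optimal.

7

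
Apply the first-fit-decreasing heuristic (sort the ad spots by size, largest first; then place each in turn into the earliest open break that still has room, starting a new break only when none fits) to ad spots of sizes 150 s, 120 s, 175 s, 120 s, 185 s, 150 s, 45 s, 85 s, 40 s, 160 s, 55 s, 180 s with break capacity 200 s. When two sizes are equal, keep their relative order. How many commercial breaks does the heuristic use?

9

Sorted descending: 185, 180, 175, 160, 150, 150, 120, 120, 85, 55, 45, 40.
  185 → break 1 (new)  [load 185/200]
  180 → break 2 (new)  [load 180/200]
  175 → break 3 (new)  [load 175/200]
  160 → break 4 (new)  [load 160/200]
  150 → break 5 (new)  [load 150/200]
  150 → break 6 (new)  [load 150/200]
  120 → break 7 (new)  [load 120/200]
  120 → break 8 (new)  [load 120/200]
  85 → break 9 (new)  [load 85/200]
  55 → break 7  [load 175/200]
  45 → break 5  [load 195/200]
  40 → break 4  [load 200/200]
9 commercial breaks opened.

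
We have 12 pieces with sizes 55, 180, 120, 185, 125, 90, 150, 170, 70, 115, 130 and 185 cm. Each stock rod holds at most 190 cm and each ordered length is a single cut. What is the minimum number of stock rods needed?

10

Total = 185 + 185 + 180 + 170 + 150 + 130 + 125 + 120 + 115 + 90 + 70 + 55 = 1575 cm.
Lower bound: ⌈1575/190⌉ = 9 stock rods.
A packing using 10 stock rods:
  stock rod 1: 185 = 185
  stock rod 2: 185 = 185
  stock rod 3: 180 = 180
  stock rod 4: 170 = 170
  stock rod 5: 150 = 150
  stock rod 6: 130 + 55 = 185
  stock rod 7: 125 = 125
  stock rod 8: 120 + 70 = 190
  stock rod 9: 115 = 115
  stock rod 10: 90 = 90
No arrangement into 9 stock rods stays within capacity, so 10 is optimal.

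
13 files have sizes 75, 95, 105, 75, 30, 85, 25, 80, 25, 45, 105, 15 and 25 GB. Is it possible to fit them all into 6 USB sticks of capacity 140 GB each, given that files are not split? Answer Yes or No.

Total = 785 GB; ⌈785/140⌉ = 6.
7 files each exceed half the capacity and cannot share a USB stick, forcing at least 7 USB sticks.
At least 7 USB sticks are required, but only 6 are allowed.

No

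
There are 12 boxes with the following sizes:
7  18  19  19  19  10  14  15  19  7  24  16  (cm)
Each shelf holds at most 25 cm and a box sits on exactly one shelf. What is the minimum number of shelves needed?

9

Total = 24 + 19 + 19 + 19 + 19 + 18 + 16 + 15 + 14 + 10 + 7 + 7 = 187 cm.
Lower bound: ⌈187/25⌉ = 8 shelves.
Also, 9 boxes each exceed 25/2 cm, and no two of those can share a shelf, so at least 9 shelves are needed.
A packing using 9 shelves:
  shelf 1: 24 = 24
  shelf 2: 19 = 19
  shelf 3: 19 = 19
  shelf 4: 19 = 19
  shelf 5: 19 = 19
  shelf 6: 18 + 7 = 25
  shelf 7: 16 + 7 = 23
  shelf 8: 15 + 10 = 25
  shelf 9: 14 = 14
This matches the lower bound, so 9 is optimal.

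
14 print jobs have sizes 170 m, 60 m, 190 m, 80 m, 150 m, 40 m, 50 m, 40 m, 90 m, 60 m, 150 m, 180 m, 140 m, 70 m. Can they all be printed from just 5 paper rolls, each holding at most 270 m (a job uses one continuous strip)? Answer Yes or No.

Total = 1470 m; ⌈1470/270⌉ = 6.
At least 6 paper rolls are required, but only 5 are allowed.

No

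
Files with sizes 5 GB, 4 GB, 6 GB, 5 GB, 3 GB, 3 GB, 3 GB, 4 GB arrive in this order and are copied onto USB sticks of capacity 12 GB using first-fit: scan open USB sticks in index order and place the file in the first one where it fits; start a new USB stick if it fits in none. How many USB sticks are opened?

  5 → USB stick 1 (new)  [load 5/12]
  4 → USB stick 1  [load 9/12]
  6 → USB stick 2 (new)  [load 6/12]
  5 → USB stick 2  [load 11/12]
  3 → USB stick 1  [load 12/12]
  3 → USB stick 3 (new)  [load 3/12]
  3 → USB stick 3  [load 6/12]
  4 → USB stick 3  [load 10/12]
3 USB sticks opened.

3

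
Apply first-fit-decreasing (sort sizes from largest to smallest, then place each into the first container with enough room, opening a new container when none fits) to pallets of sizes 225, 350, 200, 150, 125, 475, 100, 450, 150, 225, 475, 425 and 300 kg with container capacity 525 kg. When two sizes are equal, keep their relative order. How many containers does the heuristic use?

8

Sorted descending: 475, 475, 450, 425, 350, 300, 225, 225, 200, 150, 150, 125, 100.
  475 → container 1 (new)  [load 475/525]
  475 → container 2 (new)  [load 475/525]
  450 → container 3 (new)  [load 450/525]
  425 → container 4 (new)  [load 425/525]
  350 → container 5 (new)  [load 350/525]
  300 → container 6 (new)  [load 300/525]
  225 → container 6  [load 525/525]
  225 → container 7 (new)  [load 225/525]
  200 → container 7  [load 425/525]
  150 → container 5  [load 500/525]
  150 → container 8 (new)  [load 150/525]
  125 → container 8  [load 275/525]
  100 → container 4  [load 525/525]
8 containers opened.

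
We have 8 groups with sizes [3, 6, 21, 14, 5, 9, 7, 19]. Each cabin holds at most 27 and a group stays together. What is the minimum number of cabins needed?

4

Total = 21 + 19 + 14 + 9 + 7 + 6 + 5 + 3 = 84.
Lower bound: ⌈84/27⌉ = 4 cabins.
A packing using 4 cabins:
  cabin 1: 21 + 6 = 27
  cabin 2: 19 + 7 = 26
  cabin 3: 14 + 9 + 3 = 26
  cabin 4: 5 = 5
This matches the lower bound, so 4 is optimal.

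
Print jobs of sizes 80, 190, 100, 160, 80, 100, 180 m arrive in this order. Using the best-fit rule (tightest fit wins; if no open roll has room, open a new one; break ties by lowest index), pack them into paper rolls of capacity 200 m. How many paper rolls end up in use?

  80 → roll 1 (new)  [load 80/200]
  190 → roll 2 (new)  [load 190/200]
  100 → roll 1  [load 180/200]
  160 → roll 3 (new)  [load 160/200]
  80 → roll 4 (new)  [load 80/200]
  100 → roll 4  [load 180/200]
  180 → roll 5 (new)  [load 180/200]
5 paper rolls opened.

5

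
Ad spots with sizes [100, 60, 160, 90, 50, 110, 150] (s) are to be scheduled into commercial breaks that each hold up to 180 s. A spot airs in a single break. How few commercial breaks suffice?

Total = 160 + 150 + 110 + 100 + 90 + 60 + 50 = 720 s.
Lower bound: ⌈720/180⌉ = 4 commercial breaks.
A packing using 5 commercial breaks:
  break 1: 160 = 160
  break 2: 150 = 150
  break 3: 110 + 60 = 170
  break 4: 100 + 50 = 150
  break 5: 90 = 90
No arrangement into 4 commercial breaks stays within capacity, so 5 is optimal.

5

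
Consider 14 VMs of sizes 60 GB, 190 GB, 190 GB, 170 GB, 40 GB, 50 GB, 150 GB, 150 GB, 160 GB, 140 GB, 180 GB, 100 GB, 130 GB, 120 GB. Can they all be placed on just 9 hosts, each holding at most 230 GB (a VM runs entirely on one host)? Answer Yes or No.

Total = 1830 GB; ⌈1830/230⌉ = 8.
10 VMs each exceed half the capacity and cannot share a host, forcing at least 10 hosts.
At least 10 hosts are required, but only 9 are allowed.

No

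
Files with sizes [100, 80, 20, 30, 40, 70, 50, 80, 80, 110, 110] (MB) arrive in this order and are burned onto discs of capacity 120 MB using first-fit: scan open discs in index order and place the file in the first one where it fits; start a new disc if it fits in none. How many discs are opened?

  100 → disc 1 (new)  [load 100/120]
  80 → disc 2 (new)  [load 80/120]
  20 → disc 1  [load 120/120]
  30 → disc 2  [load 110/120]
  40 → disc 3 (new)  [load 40/120]
  70 → disc 3  [load 110/120]
  50 → disc 4 (new)  [load 50/120]
  80 → disc 5 (new)  [load 80/120]
  80 → disc 6 (new)  [load 80/120]
  110 → disc 7 (new)  [load 110/120]
  110 → disc 8 (new)  [load 110/120]
8 discs opened.

8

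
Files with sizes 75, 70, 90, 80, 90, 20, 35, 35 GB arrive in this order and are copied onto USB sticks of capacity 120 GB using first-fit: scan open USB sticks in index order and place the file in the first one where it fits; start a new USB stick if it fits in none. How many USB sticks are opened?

  75 → USB stick 1 (new)  [load 75/120]
  70 → USB stick 2 (new)  [load 70/120]
  90 → USB stick 3 (new)  [load 90/120]
  80 → USB stick 4 (new)  [load 80/120]
  90 → USB stick 5 (new)  [load 90/120]
  20 → USB stick 1  [load 95/120]
  35 → USB stick 2  [load 105/120]
  35 → USB stick 4  [load 115/120]
5 USB sticks opened.

5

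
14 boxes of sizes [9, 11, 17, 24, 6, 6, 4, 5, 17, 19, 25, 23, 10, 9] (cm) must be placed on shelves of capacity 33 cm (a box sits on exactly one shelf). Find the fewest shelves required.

6

Total = 25 + 24 + 23 + 19 + 17 + 17 + 11 + 10 + 9 + 9 + 6 + 6 + 5 + 4 = 185 cm.
Lower bound: ⌈185/33⌉ = 6 shelves.
A packing using 6 shelves:
  shelf 1: 25 + 6 = 31
  shelf 2: 24 + 9 = 33
  shelf 3: 23 + 10 = 33
  shelf 4: 19 + 11 = 30
  shelf 5: 17 + 9 + 6 = 32
  shelf 6: 17 + 5 + 4 = 26
This matches the lower bound, so 6 is optimal.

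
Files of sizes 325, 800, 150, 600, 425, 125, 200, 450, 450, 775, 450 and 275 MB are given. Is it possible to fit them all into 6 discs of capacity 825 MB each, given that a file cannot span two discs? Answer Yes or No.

Total = 5025 MB; ⌈5025/825⌉ = 7.
At least 7 discs are required, but only 6 are allowed.

No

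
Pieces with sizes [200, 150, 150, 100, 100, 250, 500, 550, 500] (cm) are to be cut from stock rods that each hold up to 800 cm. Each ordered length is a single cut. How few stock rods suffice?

Total = 550 + 500 + 500 + 250 + 200 + 150 + 150 + 100 + 100 = 2500 cm.
Lower bound: ⌈2500/800⌉ = 4 stock rods.
A packing using 4 stock rods:
  stock rod 1: 550 + 250 = 800
  stock rod 2: 500 + 200 + 100 = 800
  stock rod 3: 500 + 150 + 150 = 800
  stock rod 4: 100 = 100
This matches the lower bound, so 4 is optimal.

4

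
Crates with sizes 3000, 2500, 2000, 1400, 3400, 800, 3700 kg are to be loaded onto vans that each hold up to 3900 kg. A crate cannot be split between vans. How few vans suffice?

5

Total = 3700 + 3400 + 3000 + 2500 + 2000 + 1400 + 800 = 16800 kg.
Lower bound: ⌈16800/3900⌉ = 5 vans.
A packing using 5 vans:
  van 1: 3700 = 3700
  van 2: 3400 = 3400
  van 3: 3000 + 800 = 3800
  van 4: 2500 + 1400 = 3900
  van 5: 2000 = 2000
This matches the lower bound, so 5 is optimal.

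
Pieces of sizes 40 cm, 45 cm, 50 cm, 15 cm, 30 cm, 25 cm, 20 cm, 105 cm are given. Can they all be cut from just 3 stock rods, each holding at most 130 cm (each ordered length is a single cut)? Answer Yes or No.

Yes

A valid assignment using 3 stock rods:
  stock rod 1: 105 + 25 = 130
  stock rod 2: 50 + 45 + 30 = 125
  stock rod 3: 40 + 20 + 15 = 75
Every load is within 130 cm, so 3 stock rods suffice.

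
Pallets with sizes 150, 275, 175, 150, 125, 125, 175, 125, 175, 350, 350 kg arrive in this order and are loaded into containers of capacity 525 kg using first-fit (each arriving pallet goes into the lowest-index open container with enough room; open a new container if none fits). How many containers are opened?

  150 → container 1 (new)  [load 150/525]
  275 → container 1  [load 425/525]
  175 → container 2 (new)  [load 175/525]
  150 → container 2  [load 325/525]
  125 → container 2  [load 450/525]
  125 → container 3 (new)  [load 125/525]
  175 → container 3  [load 300/525]
  125 → container 3  [load 425/525]
  175 → container 4 (new)  [load 175/525]
  350 → container 4  [load 525/525]
  350 → container 5 (new)  [load 350/525]
5 containers opened.

5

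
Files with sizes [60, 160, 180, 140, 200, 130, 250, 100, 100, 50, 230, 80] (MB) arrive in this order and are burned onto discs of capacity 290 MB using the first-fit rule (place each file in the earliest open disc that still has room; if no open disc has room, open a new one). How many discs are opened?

  60 → disc 1 (new)  [load 60/290]
  160 → disc 1  [load 220/290]
  180 → disc 2 (new)  [load 180/290]
  140 → disc 3 (new)  [load 140/290]
  200 → disc 4 (new)  [load 200/290]
  130 → disc 3  [load 270/290]
  250 → disc 5 (new)  [load 250/290]
  100 → disc 2  [load 280/290]
  100 → disc 6 (new)  [load 100/290]
  50 → disc 1  [load 270/290]
  230 → disc 7 (new)  [load 230/290]
  80 → disc 4  [load 280/290]
7 discs opened.

7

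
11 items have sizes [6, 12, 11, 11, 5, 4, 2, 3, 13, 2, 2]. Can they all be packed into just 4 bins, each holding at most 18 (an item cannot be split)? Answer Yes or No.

Yes

A valid assignment using 4 bins:
  bin 1: 13 + 5 = 18
  bin 2: 12 + 6 = 18
  bin 3: 11 + 4 + 3 = 18
  bin 4: 11 + 2 + 2 + 2 = 17
Every load is within 18, so 4 bins suffice.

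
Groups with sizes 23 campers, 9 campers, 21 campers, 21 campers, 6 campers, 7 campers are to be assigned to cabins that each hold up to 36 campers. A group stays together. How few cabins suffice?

3

Total = 23 + 21 + 21 + 9 + 7 + 6 = 87 campers.
Lower bound: ⌈87/36⌉ = 3 cabins.
A packing using 3 cabins:
  cabin 1: 23 + 9 = 32
  cabin 2: 21 + 7 + 6 = 34
  cabin 3: 21 = 21
This matches the lower bound, so 3 is optimal.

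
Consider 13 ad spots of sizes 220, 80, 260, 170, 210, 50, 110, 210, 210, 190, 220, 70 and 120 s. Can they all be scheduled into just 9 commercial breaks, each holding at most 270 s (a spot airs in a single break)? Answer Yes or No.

Yes

A valid assignment using 9 commercial breaks:
  break 1: 260 = 260
  break 2: 220 + 50 = 270
  break 3: 220 = 220
  break 4: 210 = 210
  break 5: 210 = 210
  break 6: 210 = 210
  break 7: 190 + 80 = 270
  break 8: 170 + 70 = 240
  break 9: 120 + 110 = 230
Every load is within 270 s, so 9 commercial breaks suffice.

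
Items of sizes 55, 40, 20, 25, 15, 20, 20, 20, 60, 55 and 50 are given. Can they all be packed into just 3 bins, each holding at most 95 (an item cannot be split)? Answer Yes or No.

No

Total = 380; ⌈380/95⌉ = 4.
At least 4 bins are required, but only 3 are allowed.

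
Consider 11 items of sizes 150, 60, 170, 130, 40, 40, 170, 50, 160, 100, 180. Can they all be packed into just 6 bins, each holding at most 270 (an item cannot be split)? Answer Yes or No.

Yes

A valid assignment using 6 bins:
  bin 1: 180 + 60 = 240
  bin 2: 170 + 100 = 270
  bin 3: 170 + 50 + 40 = 260
  bin 4: 160 + 40 = 200
  bin 5: 150 = 150
  bin 6: 130 = 130
Every load is within 270, so 6 bins suffice.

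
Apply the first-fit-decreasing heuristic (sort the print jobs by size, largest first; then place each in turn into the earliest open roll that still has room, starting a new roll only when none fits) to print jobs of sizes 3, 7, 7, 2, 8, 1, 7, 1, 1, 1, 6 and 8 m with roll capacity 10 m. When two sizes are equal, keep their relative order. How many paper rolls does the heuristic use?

Sorted descending: 8, 8, 7, 7, 7, 6, 3, 2, 1, 1, 1, 1.
  8 → roll 1 (new)  [load 8/10]
  8 → roll 2 (new)  [load 8/10]
  7 → roll 3 (new)  [load 7/10]
  7 → roll 4 (new)  [load 7/10]
  7 → roll 5 (new)  [load 7/10]
  6 → roll 6 (new)  [load 6/10]
  3 → roll 3  [load 10/10]
  2 → roll 1  [load 10/10]
  1 → roll 2  [load 9/10]
  1 → roll 2  [load 10/10]
  1 → roll 4  [load 8/10]
  1 → roll 4  [load 9/10]
6 paper rolls opened.

6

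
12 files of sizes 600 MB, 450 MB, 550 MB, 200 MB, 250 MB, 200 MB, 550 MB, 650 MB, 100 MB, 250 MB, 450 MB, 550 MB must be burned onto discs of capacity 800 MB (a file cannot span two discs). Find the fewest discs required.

Total = 650 + 600 + 550 + 550 + 550 + 450 + 450 + 250 + 250 + 200 + 200 + 100 = 4800 MB.
Lower bound: ⌈4800/800⌉ = 6 discs.
Also, 7 files each exceed 400 MB, and no two of those can share a disc, so at least 7 discs are needed.
A packing using 7 discs:
  disc 1: 650 + 100 = 750
  disc 2: 600 + 200 = 800
  disc 3: 550 + 250 = 800
  disc 4: 550 + 250 = 800
  disc 5: 550 + 200 = 750
  disc 6: 450 = 450
  disc 7: 450 = 450
This matches the lower bound, so 7 is optimal.

7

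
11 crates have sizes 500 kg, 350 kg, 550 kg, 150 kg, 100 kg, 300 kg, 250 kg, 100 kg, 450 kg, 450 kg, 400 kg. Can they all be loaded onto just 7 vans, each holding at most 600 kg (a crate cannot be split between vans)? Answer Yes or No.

Yes

A valid assignment using 7 vans:
  van 1: 550 = 550
  van 2: 500 + 100 = 600
  van 3: 450 + 150 = 600
  van 4: 450 + 100 = 550
  van 5: 400 = 400
  van 6: 350 + 250 = 600
  van 7: 300 = 300
Every load is within 600 kg, so 7 vans suffice.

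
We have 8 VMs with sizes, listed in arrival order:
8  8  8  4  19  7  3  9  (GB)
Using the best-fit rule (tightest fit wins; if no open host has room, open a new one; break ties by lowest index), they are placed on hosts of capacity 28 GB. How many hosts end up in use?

3

  8 → host 1 (new)  [load 8/28]
  8 → host 1  [load 16/28]
  8 → host 1  [load 24/28]
  4 → host 1  [load 28/28]
  19 → host 2 (new)  [load 19/28]
  7 → host 2  [load 26/28]
  3 → host 3 (new)  [load 3/28]
  9 → host 3  [load 12/28]
3 hosts opened.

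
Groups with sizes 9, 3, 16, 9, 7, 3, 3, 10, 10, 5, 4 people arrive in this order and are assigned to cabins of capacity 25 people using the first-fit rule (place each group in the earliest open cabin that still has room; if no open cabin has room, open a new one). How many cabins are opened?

4

  9 → cabin 1 (new)  [load 9/25]
  3 → cabin 1  [load 12/25]
  16 → cabin 2 (new)  [load 16/25]
  9 → cabin 1  [load 21/25]
  7 → cabin 2  [load 23/25]
  3 → cabin 1  [load 24/25]
  3 → cabin 3 (new)  [load 3/25]
  10 → cabin 3  [load 13/25]
  10 → cabin 3  [load 23/25]
  5 → cabin 4 (new)  [load 5/25]
  4 → cabin 4  [load 9/25]
4 cabins opened.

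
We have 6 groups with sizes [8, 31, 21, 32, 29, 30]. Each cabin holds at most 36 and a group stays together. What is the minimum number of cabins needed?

5

Total = 32 + 31 + 30 + 29 + 21 + 8 = 151.
Lower bound: ⌈151/36⌉ = 5 cabins.
A packing using 5 cabins:
  cabin 1: 32 = 32
  cabin 2: 31 = 31
  cabin 3: 30 = 30
  cabin 4: 29 = 29
  cabin 5: 21 + 8 = 29
This matches the lower bound, so 5 is optimal.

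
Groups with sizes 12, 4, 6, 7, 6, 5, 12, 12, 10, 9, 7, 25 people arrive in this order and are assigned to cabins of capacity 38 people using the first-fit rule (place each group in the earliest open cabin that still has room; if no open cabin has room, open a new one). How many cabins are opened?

4

  12 → cabin 1 (new)  [load 12/38]
  4 → cabin 1  [load 16/38]
  6 → cabin 1  [load 22/38]
  7 → cabin 1  [load 29/38]
  6 → cabin 1  [load 35/38]
  5 → cabin 2 (new)  [load 5/38]
  12 → cabin 2  [load 17/38]
  12 → cabin 2  [load 29/38]
  10 → cabin 3 (new)  [load 10/38]
  9 → cabin 2  [load 38/38]
  7 → cabin 3  [load 17/38]
  25 → cabin 4 (new)  [load 25/38]
4 cabins opened.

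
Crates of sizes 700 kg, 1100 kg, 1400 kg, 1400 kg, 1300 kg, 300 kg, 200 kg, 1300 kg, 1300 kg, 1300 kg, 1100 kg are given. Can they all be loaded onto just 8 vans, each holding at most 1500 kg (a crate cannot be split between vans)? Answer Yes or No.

No

Total = 11400 kg; ⌈11400/1500⌉ = 8.
The bound of 8 does not rule out 8, but exhaustive search shows no assignment into 8 vans of capacity 1500 kg exists — the minimum is 9.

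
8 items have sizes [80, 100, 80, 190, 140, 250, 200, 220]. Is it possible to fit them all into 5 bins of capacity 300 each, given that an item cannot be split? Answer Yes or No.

Yes

A valid assignment using 5 bins:
  bin 1: 250 = 250
  bin 2: 220 + 80 = 300
  bin 3: 200 + 100 = 300
  bin 4: 190 + 80 = 270
  bin 5: 140 = 140
Every load is within 300, so 5 bins suffice.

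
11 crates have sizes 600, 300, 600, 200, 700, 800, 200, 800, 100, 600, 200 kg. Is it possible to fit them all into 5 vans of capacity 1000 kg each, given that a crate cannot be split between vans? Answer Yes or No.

No

Total = 5100 kg; ⌈5100/1000⌉ = 6.
At least 6 vans are required, but only 5 are allowed.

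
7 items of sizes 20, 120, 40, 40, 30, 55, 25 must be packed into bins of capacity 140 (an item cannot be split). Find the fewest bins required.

3

Total = 120 + 55 + 40 + 40 + 30 + 25 + 20 = 330.
Lower bound: ⌈330/140⌉ = 3 bins.
A packing using 3 bins:
  bin 1: 120 + 20 = 140
  bin 2: 55 + 40 + 40 = 135
  bin 3: 30 + 25 = 55
This matches the lower bound, so 3 is optimal.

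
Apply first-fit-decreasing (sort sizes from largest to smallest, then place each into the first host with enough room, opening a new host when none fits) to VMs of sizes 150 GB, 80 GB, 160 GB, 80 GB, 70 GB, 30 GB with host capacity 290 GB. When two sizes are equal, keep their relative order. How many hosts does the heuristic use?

Sorted descending: 160, 150, 80, 80, 70, 30.
  160 → host 1 (new)  [load 160/290]
  150 → host 2 (new)  [load 150/290]
  80 → host 1  [load 240/290]
  80 → host 2  [load 230/290]
  70 → host 3 (new)  [load 70/290]
  30 → host 1  [load 270/290]
3 hosts opened.

3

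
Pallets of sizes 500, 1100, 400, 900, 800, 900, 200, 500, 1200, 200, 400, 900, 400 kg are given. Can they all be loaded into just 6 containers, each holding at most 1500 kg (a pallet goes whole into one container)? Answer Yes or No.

Yes

A valid assignment using 6 containers:
  container 1: 1200 + 200 = 1400
  container 2: 1100 + 400 = 1500
  container 3: 900 + 500 = 1400
  container 4: 900 + 500 = 1400
  container 5: 900 + 400 + 200 = 1500
  container 6: 800 + 400 = 1200
Every load is within 1500 kg, so 6 containers suffice.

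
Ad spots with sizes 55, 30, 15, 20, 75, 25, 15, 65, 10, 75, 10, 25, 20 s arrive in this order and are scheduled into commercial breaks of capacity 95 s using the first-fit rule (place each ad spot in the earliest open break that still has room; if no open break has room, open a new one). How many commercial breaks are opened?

5

  55 → break 1 (new)  [load 55/95]
  30 → break 1  [load 85/95]
  15 → break 2 (new)  [load 15/95]
  20 → break 2  [load 35/95]
  75 → break 3 (new)  [load 75/95]
  25 → break 2  [load 60/95]
  15 → break 2  [load 75/95]
  65 → break 4 (new)  [load 65/95]
  10 → break 1  [load 95/95]
  75 → break 5 (new)  [load 75/95]
  10 → break 2  [load 85/95]
  25 → break 4  [load 90/95]
  20 → break 3  [load 95/95]
5 commercial breaks opened.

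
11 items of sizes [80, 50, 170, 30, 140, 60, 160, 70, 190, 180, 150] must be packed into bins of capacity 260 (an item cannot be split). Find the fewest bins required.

6

Total = 190 + 180 + 170 + 160 + 150 + 140 + 80 + 70 + 60 + 50 + 30 = 1280.
Lower bound: ⌈1280/260⌉ = 5 bins.
Also, 6 items each exceed 130, and no two of those can share a bin, so at least 6 bins are needed.
A packing using 6 bins:
  bin 1: 190 + 70 = 260
  bin 2: 180 + 80 = 260
  bin 3: 170 + 60 + 30 = 260
  bin 4: 160 + 50 = 210
  bin 5: 150 = 150
  bin 6: 140 = 140
This matches the lower bound, so 6 is optimal.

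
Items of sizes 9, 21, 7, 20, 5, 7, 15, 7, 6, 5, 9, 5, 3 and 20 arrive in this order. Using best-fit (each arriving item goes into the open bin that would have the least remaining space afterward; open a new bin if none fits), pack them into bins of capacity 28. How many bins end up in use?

  9 → bin 1 (new)  [load 9/28]
  21 → bin 2 (new)  [load 21/28]
  7 → bin 2  [load 28/28]
  20 → bin 3 (new)  [load 20/28]
  5 → bin 3  [load 25/28]
  7 → bin 1  [load 16/28]
  15 → bin 4 (new)  [load 15/28]
  7 → bin 1  [load 23/28]
  6 → bin 4  [load 21/28]
  5 → bin 1  [load 28/28]
  9 → bin 5 (new)  [load 9/28]
  5 → bin 4  [load 26/28]
  3 → bin 3  [load 28/28]
  20 → bin 6 (new)  [load 20/28]
6 bins opened.

6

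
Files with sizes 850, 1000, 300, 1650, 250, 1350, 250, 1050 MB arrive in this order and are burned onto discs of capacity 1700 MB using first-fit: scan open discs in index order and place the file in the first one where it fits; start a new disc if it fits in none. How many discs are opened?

  850 → disc 1 (new)  [load 850/1700]
  1000 → disc 2 (new)  [load 1000/1700]
  300 → disc 1  [load 1150/1700]
  1650 → disc 3 (new)  [load 1650/1700]
  250 → disc 1  [load 1400/1700]
  1350 → disc 4 (new)  [load 1350/1700]
  250 → disc 1  [load 1650/1700]
  1050 → disc 5 (new)  [load 1050/1700]
5 discs opened.

5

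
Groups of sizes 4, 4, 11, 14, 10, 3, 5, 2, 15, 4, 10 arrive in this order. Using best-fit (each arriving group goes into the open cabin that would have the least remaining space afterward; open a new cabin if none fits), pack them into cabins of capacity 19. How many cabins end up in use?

5

  4 → cabin 1 (new)  [load 4/19]
  4 → cabin 1  [load 8/19]
  11 → cabin 1  [load 19/19]
  14 → cabin 2 (new)  [load 14/19]
  10 → cabin 3 (new)  [load 10/19]
  3 → cabin 2  [load 17/19]
  5 → cabin 3  [load 15/19]
  2 → cabin 2  [load 19/19]
  15 → cabin 4 (new)  [load 15/19]
  4 → cabin 3  [load 19/19]
  10 → cabin 5 (new)  [load 10/19]
5 cabins opened.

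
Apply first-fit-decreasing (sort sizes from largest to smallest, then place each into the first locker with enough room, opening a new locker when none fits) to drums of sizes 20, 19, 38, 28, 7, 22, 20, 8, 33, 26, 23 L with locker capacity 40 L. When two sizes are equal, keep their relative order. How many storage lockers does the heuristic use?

8

Sorted descending: 38, 33, 28, 26, 23, 22, 20, 20, 19, 8, 7.
  38 → locker 1 (new)  [load 38/40]
  33 → locker 2 (new)  [load 33/40]
  28 → locker 3 (new)  [load 28/40]
  26 → locker 4 (new)  [load 26/40]
  23 → locker 5 (new)  [load 23/40]
  22 → locker 6 (new)  [load 22/40]
  20 → locker 7 (new)  [load 20/40]
  20 → locker 7  [load 40/40]
  19 → locker 8 (new)  [load 19/40]
  8 → locker 3  [load 36/40]
  7 → locker 2  [load 40/40]
8 storage lockers opened.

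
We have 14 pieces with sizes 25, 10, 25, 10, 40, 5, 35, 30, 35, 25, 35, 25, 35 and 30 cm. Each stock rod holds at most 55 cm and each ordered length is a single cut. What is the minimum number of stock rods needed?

8

Total = 40 + 35 + 35 + 35 + 35 + 30 + 30 + 25 + 25 + 25 + 25 + 10 + 10 + 5 = 365 cm.
Lower bound: ⌈365/55⌉ = 7 stock rods.
A packing using 8 stock rods:
  stock rod 1: 40 + 10 + 5 = 55
  stock rod 2: 35 + 10 = 45
  stock rod 3: 35 = 35
  stock rod 4: 35 = 35
  stock rod 5: 35 = 35
  stock rod 6: 30 + 25 = 55
  stock rod 7: 30 + 25 = 55
  stock rod 8: 25 + 25 = 50
No arrangement into 7 stock rods stays within capacity, so 8 is optimal.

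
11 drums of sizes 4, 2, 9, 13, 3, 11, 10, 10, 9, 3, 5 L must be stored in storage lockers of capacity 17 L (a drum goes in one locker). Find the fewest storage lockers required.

Total = 13 + 11 + 10 + 10 + 9 + 9 + 5 + 4 + 3 + 3 + 2 = 79 L.
Lower bound: ⌈79/17⌉ = 5 storage lockers.
Also, 6 drums each exceed 17/2 L, and no two of those can share a locker, so at least 6 storage lockers are needed.
A packing using 6 storage lockers:
  locker 1: 13 + 4 = 17
  locker 2: 11 + 5 = 16
  locker 3: 10 + 3 + 3 = 16
  locker 4: 10 + 2 = 12
  locker 5: 9 = 9
  locker 6: 9 = 9
This matches the lower bound, so 6 is optimal.

6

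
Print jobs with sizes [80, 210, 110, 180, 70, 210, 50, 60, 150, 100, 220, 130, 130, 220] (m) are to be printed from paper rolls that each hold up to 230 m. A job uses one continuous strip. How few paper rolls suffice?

Total = 220 + 220 + 210 + 210 + 180 + 150 + 130 + 130 + 110 + 100 + 80 + 70 + 60 + 50 = 1920 m.
Lower bound: ⌈1920/230⌉ = 9 paper rolls.
A packing using 9 paper rolls:
  roll 1: 220 = 220
  roll 2: 220 = 220
  roll 3: 210 = 210
  roll 4: 210 = 210
  roll 5: 180 + 50 = 230
  roll 6: 150 + 80 = 230
  roll 7: 130 + 100 = 230
  roll 8: 130 + 70 = 200
  roll 9: 110 + 60 = 170
This matches the lower bound, so 9 is optimal.

9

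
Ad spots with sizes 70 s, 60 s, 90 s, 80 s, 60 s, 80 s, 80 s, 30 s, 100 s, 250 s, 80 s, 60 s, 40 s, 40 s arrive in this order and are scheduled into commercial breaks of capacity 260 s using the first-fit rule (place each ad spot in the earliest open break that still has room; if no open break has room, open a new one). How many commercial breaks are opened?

  70 → break 1 (new)  [load 70/260]
  60 → break 1  [load 130/260]
  90 → break 1  [load 220/260]
  80 → break 2 (new)  [load 80/260]
  60 → break 2  [load 140/260]
  80 → break 2  [load 220/260]
  80 → break 3 (new)  [load 80/260]
  30 → break 1  [load 250/260]
  100 → break 3  [load 180/260]
  250 → break 4 (new)  [load 250/260]
  80 → break 3  [load 260/260]
  60 → break 5 (new)  [load 60/260]
  40 → break 2  [load 260/260]
  40 → break 5  [load 100/260]
5 commercial breaks opened.

5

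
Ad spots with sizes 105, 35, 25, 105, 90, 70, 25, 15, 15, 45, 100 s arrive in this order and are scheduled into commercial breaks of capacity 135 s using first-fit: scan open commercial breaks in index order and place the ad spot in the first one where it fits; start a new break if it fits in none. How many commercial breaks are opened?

6

  105 → break 1 (new)  [load 105/135]
  35 → break 2 (new)  [load 35/135]
  25 → break 1  [load 130/135]
  105 → break 3 (new)  [load 105/135]
  90 → break 2  [load 125/135]
  70 → break 4 (new)  [load 70/135]
  25 → break 3  [load 130/135]
  15 → break 4  [load 85/135]
  15 → break 4  [load 100/135]
  45 → break 5 (new)  [load 45/135]
  100 → break 6 (new)  [load 100/135]
6 commercial breaks opened.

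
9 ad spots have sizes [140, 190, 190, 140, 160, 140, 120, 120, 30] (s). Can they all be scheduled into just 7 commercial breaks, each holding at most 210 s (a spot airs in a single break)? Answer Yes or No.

No

Total = 1230 s; ⌈1230/210⌉ = 6.
8 ad spots each exceed half the capacity and cannot share a break, forcing at least 8 commercial breaks.
At least 8 commercial breaks are required, but only 7 are allowed.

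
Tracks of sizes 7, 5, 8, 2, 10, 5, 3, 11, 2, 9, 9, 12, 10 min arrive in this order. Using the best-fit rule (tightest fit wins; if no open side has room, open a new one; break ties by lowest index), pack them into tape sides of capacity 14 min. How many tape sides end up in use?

  7 → side 1 (new)  [load 7/14]
  5 → side 1  [load 12/14]
  8 → side 2 (new)  [load 8/14]
  2 → side 1  [load 14/14]
  10 → side 3 (new)  [load 10/14]
  5 → side 2  [load 13/14]
  3 → side 3  [load 13/14]
  11 → side 4 (new)  [load 11/14]
  2 → side 4  [load 13/14]
  9 → side 5 (new)  [load 9/14]
  9 → side 6 (new)  [load 9/14]
  12 → side 7 (new)  [load 12/14]
  10 → side 8 (new)  [load 10/14]
8 tape sides opened.

8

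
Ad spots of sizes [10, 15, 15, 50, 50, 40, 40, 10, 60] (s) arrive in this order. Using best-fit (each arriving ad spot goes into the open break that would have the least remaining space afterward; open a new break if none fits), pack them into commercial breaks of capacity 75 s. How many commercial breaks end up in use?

6

  10 → break 1 (new)  [load 10/75]
  15 → break 1  [load 25/75]
  15 → break 1  [load 40/75]
  50 → break 2 (new)  [load 50/75]
  50 → break 3 (new)  [load 50/75]
  40 → break 4 (new)  [load 40/75]
  40 → break 5 (new)  [load 40/75]
  10 → break 2  [load 60/75]
  60 → break 6 (new)  [load 60/75]
6 commercial breaks opened.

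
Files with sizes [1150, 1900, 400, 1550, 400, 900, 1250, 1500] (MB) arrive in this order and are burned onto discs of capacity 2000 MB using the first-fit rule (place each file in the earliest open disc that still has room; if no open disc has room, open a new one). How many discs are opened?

  1150 → disc 1 (new)  [load 1150/2000]
  1900 → disc 2 (new)  [load 1900/2000]
  400 → disc 1  [load 1550/2000]
  1550 → disc 3 (new)  [load 1550/2000]
  400 → disc 1  [load 1950/2000]
  900 → disc 4 (new)  [load 900/2000]
  1250 → disc 5 (new)  [load 1250/2000]
  1500 → disc 6 (new)  [load 1500/2000]
6 discs opened.

6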